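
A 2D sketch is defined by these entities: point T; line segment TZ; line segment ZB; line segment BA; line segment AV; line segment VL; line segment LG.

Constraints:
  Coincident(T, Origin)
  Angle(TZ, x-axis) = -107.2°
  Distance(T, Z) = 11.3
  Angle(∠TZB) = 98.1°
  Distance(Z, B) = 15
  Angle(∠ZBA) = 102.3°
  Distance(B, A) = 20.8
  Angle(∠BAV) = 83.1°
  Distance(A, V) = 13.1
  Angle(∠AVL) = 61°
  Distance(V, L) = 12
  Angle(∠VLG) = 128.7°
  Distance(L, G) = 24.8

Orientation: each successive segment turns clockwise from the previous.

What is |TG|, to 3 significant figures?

37.4

∠AVL = 61.0° gives VL at -123° from the x-axis; with |VL| = 12.0, L = (-12.7, 1.40). ∠VLG = 128.7° gives LG at -174° from the x-axis; with |LG| = 24.8, G = (-37.4, -1.19). Then |TG| = |G − T| = 37.4.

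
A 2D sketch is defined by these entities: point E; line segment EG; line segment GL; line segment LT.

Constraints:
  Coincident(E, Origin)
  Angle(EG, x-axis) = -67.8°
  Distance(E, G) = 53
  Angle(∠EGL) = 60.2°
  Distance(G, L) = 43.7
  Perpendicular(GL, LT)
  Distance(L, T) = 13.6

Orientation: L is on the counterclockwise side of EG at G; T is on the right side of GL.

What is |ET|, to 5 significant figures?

62.069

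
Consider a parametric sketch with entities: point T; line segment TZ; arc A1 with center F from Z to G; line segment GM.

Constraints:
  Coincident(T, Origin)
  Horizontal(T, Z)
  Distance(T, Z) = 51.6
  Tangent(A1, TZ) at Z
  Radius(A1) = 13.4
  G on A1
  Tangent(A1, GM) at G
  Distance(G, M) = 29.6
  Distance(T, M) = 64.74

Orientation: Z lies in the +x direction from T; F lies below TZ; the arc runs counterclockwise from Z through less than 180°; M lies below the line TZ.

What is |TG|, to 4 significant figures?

42.13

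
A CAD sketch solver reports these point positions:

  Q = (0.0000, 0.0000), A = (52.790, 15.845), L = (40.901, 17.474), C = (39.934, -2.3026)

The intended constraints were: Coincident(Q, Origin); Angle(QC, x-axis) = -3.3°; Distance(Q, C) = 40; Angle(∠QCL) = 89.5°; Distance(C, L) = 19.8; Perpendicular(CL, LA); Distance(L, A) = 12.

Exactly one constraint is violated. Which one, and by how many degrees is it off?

Perpendicular(CL, LA) — off by 5.00°.

Q = (0.00, 0.00) ✓; QC at -3.300° ✓; |QC| = 40.00 ✓; ∠QCL = 89.50° ✓; |CL| = 19.80 ✓; ∠(CL, LA) = 95.00° ✗; |LA| = 12.00 ✓.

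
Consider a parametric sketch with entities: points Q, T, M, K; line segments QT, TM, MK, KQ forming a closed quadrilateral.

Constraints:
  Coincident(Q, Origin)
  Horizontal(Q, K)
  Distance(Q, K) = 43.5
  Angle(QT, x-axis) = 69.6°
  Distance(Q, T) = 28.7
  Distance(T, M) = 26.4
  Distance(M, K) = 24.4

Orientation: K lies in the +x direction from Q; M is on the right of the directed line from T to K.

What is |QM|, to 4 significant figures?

19.32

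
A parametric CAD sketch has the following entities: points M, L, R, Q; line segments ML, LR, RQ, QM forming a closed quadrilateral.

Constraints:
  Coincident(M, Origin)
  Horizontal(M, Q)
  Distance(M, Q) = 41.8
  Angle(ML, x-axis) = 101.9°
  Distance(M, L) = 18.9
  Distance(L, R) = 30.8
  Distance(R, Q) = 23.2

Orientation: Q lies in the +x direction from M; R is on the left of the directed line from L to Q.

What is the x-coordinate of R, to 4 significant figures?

26.89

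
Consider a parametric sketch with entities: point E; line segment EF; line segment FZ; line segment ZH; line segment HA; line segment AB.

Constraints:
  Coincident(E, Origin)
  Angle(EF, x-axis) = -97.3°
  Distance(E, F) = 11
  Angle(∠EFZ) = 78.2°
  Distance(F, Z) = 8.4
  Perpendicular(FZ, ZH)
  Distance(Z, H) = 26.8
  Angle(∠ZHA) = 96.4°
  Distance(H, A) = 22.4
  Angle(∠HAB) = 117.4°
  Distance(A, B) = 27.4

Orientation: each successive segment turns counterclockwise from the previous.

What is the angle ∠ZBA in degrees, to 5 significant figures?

66.074°

E is at the origin; EF runs at -97.3° with length 11.0, so F = (-1.3977, -10.911). ∠EFZ = 78.2° gives FZ at 4.5000° from the x-axis; with |FZ| = 8.4, Z = (6.9764, -10.252). The perpendicularity gives ZH at right angles to FZ, so ZH runs at 94.500°; with |ZH| = 26.8, H = (4.8737, 16.466). ∠ZHA = 96.4° gives HA at 178.10° from the x-axis; with |HA| = 22.4, A = (-17.514, 17.208). ∠HAB = 117.4° gives AB at -119.30° from the x-axis; with |AB| = 27.4, B = (-30.923, -6.6864). Then cos ∠ZBA = BZ·BA / (|BZ||BA|), giving 66.074°.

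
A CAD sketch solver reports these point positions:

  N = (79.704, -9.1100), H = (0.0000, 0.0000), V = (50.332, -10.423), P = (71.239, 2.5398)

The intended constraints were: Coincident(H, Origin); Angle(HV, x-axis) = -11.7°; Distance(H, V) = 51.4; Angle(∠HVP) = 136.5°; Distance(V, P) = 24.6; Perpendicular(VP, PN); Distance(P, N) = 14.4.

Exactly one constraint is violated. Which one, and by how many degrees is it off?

Perpendicular(VP, PN) — off by 4.20°.

H = (0.00, 0.00) ✓; HV at -11.70° ✓; |HV| = 51.40 ✓; ∠HVP = 136.5° ✓; |VP| = 24.60 ✓; ∠(VP, PN) = 85.80° ✗; |PN| = 14.40 ✓.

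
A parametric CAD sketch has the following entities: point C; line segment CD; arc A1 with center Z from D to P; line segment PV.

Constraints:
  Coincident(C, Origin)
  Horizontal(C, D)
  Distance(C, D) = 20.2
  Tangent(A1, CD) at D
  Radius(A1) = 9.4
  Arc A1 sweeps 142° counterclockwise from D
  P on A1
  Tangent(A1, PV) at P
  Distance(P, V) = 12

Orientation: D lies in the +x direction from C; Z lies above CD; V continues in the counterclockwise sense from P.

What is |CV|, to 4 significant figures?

29.30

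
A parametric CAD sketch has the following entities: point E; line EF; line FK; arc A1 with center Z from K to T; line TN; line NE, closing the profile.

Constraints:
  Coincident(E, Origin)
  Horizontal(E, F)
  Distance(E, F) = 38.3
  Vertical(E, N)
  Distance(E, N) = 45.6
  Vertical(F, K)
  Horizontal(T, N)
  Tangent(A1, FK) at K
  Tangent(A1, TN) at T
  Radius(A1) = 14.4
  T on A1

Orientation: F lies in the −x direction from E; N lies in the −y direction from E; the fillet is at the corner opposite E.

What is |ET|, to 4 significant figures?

51.48

E is at the origin; EF is horizontal with |EF| = 38.3 and F on the −x side, so F = (-38.30, 0.000). EN is vertical with |EN| = 45.6 and N on the −y side, so N = (0.000, -45.60). The virtual corner opposite E is at (-38.30, -45.60). A1 meets FK tangentially, so ZK is at right angles to FK and the tangent condition forces ZT to be normal to TN, with radius 14.4, so the center Z sits 14.4 in from both sides at Z = (-23.90, -31.20). That places the tangent points at K = (-38.30, -31.20) on FK and T = (-23.90, -45.60) on TN. Then |ET| = |T − E| = 51.48.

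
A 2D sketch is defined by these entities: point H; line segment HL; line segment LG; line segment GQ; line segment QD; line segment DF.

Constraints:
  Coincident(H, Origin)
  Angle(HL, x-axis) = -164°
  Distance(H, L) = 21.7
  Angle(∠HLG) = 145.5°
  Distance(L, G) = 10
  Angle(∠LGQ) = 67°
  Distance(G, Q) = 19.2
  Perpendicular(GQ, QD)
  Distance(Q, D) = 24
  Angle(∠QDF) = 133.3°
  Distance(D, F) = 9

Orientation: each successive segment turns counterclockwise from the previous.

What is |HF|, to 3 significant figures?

13.3

H is at the origin; HL runs at -164.0° with length 21.7, so L = (-20.9, -5.98). ∠HLG = 145.5° gives LG at -130° from the x-axis; with |LG| = 10.0, G = (-27.2, -13.7). ∠LGQ = 67.0° gives GQ at -16.5° from the x-axis; with |GQ| = 19.2, Q = (-8.81, -19.2). GQ ⟂ QD, so QD runs at 73.5°; with |QD| = 24.0, D = (-1.99, 3.86). ∠QDF = 133.3° gives DF at 120° from the x-axis; with |DF| = 9.0, F = (-6.52, 11.6). Then |HF| = |F − H| = 13.3.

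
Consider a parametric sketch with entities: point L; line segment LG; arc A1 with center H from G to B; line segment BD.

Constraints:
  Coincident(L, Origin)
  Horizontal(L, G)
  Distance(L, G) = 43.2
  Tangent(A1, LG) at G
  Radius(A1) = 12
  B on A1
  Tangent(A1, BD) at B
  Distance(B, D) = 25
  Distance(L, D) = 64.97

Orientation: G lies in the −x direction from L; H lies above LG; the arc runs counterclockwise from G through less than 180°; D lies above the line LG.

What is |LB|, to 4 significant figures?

40.42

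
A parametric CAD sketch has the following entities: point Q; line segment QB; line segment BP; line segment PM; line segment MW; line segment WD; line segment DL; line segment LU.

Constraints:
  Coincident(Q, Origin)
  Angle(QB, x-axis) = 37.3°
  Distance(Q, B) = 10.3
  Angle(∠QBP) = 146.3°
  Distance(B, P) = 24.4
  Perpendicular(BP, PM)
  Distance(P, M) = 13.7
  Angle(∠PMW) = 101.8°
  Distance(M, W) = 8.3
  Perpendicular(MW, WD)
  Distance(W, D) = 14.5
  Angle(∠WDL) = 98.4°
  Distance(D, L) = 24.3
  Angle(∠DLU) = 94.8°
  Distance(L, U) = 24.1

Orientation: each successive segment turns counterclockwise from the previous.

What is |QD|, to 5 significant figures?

22.340

Q is at the origin; QB runs at 37.3° with length 10.3, so B = (8.1934, 6.2417). ∠QBP = 146.3° gives BP at 71.000° from the x-axis; with |BP| = 24.4, P = (16.137, 29.312). BP ⟂ PM, so PM runs at 161.00°; with |PM| = 13.7, M = (3.1836, 33.773). ∠PMW = 101.8° gives MW at -120.80° from the x-axis; with |MW| = 8.3, W = (-1.0663, 26.643). The perpendicularity gives WD at right angles to MW, so WD runs at -30.800°; with |WD| = 14.5, D = (11.389, 19.219). Then |QD| = |D − Q| = 22.340.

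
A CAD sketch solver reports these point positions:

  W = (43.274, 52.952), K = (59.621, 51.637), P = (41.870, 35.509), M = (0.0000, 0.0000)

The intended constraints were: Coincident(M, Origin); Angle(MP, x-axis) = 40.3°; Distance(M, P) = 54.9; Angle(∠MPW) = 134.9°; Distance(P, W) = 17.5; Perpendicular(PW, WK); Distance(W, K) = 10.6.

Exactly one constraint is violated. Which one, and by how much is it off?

Distance(W, K) = 10.6 — off by 5.80.

M = (0.00, 0.00) ✓; MP at 40.30° ✓; |MP| = 54.90 ✓; ∠MPW = 134.9° ✓; |PW| = 17.50 ✓; ∠(PW, WK) = 90.00° ✓; |WK| = 16.40 ✗.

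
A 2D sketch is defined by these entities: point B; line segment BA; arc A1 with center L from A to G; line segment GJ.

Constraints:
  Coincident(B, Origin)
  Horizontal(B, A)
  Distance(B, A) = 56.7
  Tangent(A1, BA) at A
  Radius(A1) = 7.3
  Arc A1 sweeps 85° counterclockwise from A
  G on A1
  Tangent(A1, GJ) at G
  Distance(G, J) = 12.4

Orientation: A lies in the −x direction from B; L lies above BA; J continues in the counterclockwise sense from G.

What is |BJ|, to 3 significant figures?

52.0

On A1, A sits at bearing -90° from L; an 85° counterclockwise sweep puts G at bearing -5°, so G = L + 7.3·(cos -5°, sin -5°) = (-49.4, 6.66). Tangency of A1 to GJ means the radius LG is perpendicular to GJ, so GJ runs along (−sin -5°, cos -5°); with |GJ| = 12.4, J = (-48.3, 19.0). Then |BJ| = |J − B| = 52.0.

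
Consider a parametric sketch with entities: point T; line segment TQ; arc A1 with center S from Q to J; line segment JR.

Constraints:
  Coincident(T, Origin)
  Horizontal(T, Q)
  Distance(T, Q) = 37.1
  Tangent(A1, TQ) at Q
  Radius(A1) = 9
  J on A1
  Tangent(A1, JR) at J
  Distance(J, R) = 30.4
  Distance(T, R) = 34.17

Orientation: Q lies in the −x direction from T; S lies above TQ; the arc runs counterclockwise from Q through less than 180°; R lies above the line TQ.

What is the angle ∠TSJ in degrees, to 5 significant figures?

15.850°

T is at the origin; TQ is horizontal with |TQ| = 37.1 and Q on the −x side, so Q = (-37.100, 0.0000). A1 meets TQ tangentially, so SQ is at right angles to TQ, so S = Q + (0, 9) = (-37.100, 9.0000). Since SJ ⟂ JR (tangency), |SR| = √(9.0² + 30.4²) = 31.704 regardless of where J sits on A1. So R lies on both circle(T, 34.17) and circle(S, 31.704); the above-TQ intersection is R = (-14.303, 31.033). J is the foot of the tangent from R: J = (-29.266, 4.5701).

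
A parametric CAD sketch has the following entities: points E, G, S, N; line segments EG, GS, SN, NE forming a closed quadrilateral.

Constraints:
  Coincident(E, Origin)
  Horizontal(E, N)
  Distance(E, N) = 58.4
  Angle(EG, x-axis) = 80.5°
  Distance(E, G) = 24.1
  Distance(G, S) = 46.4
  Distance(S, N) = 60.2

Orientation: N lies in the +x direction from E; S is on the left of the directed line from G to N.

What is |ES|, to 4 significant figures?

67.40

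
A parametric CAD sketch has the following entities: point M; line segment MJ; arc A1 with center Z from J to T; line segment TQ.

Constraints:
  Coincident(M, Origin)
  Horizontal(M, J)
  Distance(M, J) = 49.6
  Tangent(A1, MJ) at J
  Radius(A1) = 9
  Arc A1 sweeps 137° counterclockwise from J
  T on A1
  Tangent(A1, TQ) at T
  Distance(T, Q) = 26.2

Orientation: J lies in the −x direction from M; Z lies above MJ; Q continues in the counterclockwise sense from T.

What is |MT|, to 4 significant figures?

46.17

Tangency of A1 to MJ means the radius ZJ is perpendicular to MJ, so Z = J + (0, 9) = (-49.60, 9.000). On A1, J sits at bearing -90° from Z; a 137° counterclockwise sweep puts T at bearing 47°, so T = Z + 9.0·(cos 47°, sin 47°) = (-43.46, 15.58). Then |MT| = |T − M| = 46.17.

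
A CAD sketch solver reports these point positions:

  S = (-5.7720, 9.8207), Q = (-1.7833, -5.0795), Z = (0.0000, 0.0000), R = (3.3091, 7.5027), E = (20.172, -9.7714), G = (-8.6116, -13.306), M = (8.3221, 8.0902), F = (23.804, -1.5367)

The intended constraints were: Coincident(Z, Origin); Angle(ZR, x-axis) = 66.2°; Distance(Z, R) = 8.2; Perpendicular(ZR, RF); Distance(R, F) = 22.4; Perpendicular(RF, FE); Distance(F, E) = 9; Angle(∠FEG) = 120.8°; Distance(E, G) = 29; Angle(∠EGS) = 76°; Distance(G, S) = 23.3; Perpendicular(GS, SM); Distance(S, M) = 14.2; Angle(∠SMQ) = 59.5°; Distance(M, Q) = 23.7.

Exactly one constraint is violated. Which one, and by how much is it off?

Distance(M, Q) = 23.7 — off by 7.10.

Z = (0.00, 0.00) ✓; ZR at 66.20° ✓; |ZR| = 8.200 ✓; ∠(ZR, RF) = 90.00° ✓; |RF| = 22.40 ✓; ∠(RF, FE) = 90.00° ✓; |FE| = 9.000 ✓; ∠FEG = 120.8° ✓; |EG| = 29.00 ✓; ∠EGS = 76.00° ✓; |GS| = 23.30 ✓; ∠(GS, SM) = 90.00° ✓; |SM| = 14.20 ✓; ∠SMQ = 59.50° ✓; |MQ| = 16.60 ✗.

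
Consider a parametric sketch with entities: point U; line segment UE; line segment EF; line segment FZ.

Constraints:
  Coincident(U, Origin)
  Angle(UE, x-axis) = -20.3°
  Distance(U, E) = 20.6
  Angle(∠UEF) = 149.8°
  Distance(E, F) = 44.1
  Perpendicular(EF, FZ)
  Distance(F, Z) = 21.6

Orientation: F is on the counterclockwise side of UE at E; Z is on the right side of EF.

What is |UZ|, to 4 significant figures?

69.67

∠UEF = 149.8°, so EF runs at -20.3° + (180° − 149.8°) = 9.900° from the x-axis; with |EF| = 44.1, F = E + 44.1·(cos 9.900°, sin 9.900°) = (62.76, 0.4352). The perpendicularity gives FZ at right angles to EF; with |FZ| = 21.6 on the right of EF, Z = F + 21.6·(0.1719, -0.9851) = (66.48, -20.84). Then |UZ| = |Z − U| = 69.67.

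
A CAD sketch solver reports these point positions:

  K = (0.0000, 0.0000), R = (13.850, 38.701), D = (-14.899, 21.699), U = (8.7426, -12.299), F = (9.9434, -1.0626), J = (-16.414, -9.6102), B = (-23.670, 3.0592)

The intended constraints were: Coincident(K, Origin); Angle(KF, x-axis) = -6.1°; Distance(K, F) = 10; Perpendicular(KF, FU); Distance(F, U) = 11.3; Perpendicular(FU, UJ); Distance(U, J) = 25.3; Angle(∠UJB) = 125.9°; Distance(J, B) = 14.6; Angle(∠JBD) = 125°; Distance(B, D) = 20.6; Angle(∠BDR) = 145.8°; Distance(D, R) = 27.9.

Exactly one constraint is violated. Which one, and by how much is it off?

Distance(D, R) = 27.9 — off by 5.50.

K = (0.00, 0.00) ✓; KF at -6.100° ✓; |KF| = 10.00 ✓; ∠(KF, FU) = 90.00° ✓; |FU| = 11.30 ✓; ∠(FU, UJ) = 90.00° ✓; |UJ| = 25.30 ✓; ∠UJB = 125.9° ✓; |JB| = 14.60 ✓; ∠JBD = 125.0° ✓; |BD| = 20.60 ✓; ∠BDR = 145.8° ✓; |DR| = 33.40 ✗.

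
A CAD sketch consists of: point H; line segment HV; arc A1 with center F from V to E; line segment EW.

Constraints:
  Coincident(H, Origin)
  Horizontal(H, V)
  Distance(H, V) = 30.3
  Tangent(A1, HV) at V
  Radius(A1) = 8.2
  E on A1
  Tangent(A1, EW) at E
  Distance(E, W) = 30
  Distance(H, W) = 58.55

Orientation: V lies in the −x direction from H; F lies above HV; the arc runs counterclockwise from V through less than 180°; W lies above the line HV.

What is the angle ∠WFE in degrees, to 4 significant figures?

74.71°

Checks: |FE| = 8.200 ✓; ∠(FE, EW) = 90.00° ✓; |EW| = 30.00 ✓; |HW| = 58.55 ✓.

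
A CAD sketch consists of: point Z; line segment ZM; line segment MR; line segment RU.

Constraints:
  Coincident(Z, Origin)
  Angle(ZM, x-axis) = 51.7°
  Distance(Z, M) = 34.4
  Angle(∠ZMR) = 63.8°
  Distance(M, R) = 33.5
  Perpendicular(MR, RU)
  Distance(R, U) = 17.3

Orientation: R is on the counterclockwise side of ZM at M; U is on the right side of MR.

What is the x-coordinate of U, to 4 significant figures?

-7.809

Z is at the origin; ZM runs at 51.7° with length 34.4, so M = 34.4·(cos 51.7°, sin 51.7°) = (21.32, 27.00). ∠ZMR = 63.8°, so MR runs at 51.7° + (180° − 63.8°) = 167.9° from the x-axis; with |MR| = 33.5, R = M + 33.5·(cos 167.9°, sin 167.9°) = (-11.44, 34.02). The perpendicularity gives RU at right angles to MR; with |RU| = 17.3 on the right of MR, U = R + 17.3·(0.2096, 0.9778) = (-7.809, 50.93). So U.x = -7.809.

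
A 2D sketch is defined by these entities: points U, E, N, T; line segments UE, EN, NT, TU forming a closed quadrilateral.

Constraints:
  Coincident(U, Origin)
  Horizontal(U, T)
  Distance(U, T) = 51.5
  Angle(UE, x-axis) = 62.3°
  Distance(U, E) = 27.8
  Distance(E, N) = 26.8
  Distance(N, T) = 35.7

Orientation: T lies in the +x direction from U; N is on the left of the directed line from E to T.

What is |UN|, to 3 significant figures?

50.7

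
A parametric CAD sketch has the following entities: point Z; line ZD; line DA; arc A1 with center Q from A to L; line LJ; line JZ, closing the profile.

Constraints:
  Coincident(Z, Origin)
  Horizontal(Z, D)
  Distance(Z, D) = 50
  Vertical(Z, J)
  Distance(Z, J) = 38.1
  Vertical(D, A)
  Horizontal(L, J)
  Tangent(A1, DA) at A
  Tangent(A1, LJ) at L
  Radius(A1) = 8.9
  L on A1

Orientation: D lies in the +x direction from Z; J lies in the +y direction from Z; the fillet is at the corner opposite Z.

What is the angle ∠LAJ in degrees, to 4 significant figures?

34.91°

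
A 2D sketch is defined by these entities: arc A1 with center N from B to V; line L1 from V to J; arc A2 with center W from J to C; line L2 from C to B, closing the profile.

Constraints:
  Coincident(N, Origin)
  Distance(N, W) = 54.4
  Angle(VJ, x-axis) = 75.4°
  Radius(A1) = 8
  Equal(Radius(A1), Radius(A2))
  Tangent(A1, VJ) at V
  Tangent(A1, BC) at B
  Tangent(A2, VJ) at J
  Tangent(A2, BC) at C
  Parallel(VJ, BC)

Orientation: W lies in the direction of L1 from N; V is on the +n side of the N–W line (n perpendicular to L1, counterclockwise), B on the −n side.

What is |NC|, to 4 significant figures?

54.99

The slot axis is L1's direction at 75.4°, so u = (cos 75.4°, sin 75.4°) = (0.2521, 0.9677) and n = (−sin 75.4°, cos 75.4°) = (-0.9677, 0.2521). N is at the origin and W lies 54.4 along u from N, so W = 54.4·u = (13.71, 52.64). Tangency of A1 to both parallel lines with radius 8.0 puts V and B at N ± 8.0·n: V = (-7.742, 2.017), B = (7.742, -2.017). Equal radii place J and C the same way about W: J = W + 8.0·n = (5.971, 54.66), C = W − 8.0·n = (21.45, 50.63). Then |NC| = |C − N| = 54.99.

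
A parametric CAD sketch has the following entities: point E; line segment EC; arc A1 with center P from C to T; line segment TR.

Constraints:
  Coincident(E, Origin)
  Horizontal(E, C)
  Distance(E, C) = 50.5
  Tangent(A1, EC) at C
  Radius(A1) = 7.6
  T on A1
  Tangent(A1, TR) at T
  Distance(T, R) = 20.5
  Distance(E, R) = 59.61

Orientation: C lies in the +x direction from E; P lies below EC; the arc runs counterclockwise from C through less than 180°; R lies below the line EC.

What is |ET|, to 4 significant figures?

44.84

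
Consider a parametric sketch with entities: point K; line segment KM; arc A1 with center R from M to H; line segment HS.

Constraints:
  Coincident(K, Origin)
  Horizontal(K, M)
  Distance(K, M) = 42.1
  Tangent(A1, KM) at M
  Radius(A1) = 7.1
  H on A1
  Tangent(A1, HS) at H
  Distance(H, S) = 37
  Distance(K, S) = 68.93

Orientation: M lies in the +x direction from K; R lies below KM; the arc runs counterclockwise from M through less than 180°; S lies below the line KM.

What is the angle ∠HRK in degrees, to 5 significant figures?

38.839°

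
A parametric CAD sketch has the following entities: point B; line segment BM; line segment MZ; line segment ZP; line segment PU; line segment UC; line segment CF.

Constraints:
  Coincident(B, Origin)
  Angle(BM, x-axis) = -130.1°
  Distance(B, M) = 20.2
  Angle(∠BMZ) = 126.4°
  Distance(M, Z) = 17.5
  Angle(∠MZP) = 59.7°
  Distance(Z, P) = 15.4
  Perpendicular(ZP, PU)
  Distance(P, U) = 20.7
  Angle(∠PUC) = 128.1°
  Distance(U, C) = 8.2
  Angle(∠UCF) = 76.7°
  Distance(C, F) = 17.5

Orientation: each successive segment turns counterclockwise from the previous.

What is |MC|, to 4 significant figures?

10.65

ZP ⟂ PU, so PU runs at 133.8°; with |PU| = 20.7, U = (-12.14, -6.868). ∠PUC = 128.1° gives UC at -174.3° from the x-axis; with |UC| = 8.2, C = (-20.30, -7.683). Then |MC| = |C − M| = 10.65.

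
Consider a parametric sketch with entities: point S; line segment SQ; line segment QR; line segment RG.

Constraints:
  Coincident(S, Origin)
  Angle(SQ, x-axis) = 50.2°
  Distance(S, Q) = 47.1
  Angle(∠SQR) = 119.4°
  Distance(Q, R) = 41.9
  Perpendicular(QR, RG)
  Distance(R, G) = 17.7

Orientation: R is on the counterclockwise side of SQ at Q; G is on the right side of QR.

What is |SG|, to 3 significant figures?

87.6

S is at the origin; SQ runs at 50.2° with length 47.1, so Q = 47.1·(cos 50.2°, sin 50.2°) = (30.1, 36.2). ∠SQR = 119.4°, so QR runs at 50.2° + (180° − 119.4°) = 111° from the x-axis; with |QR| = 41.9, R = Q + 41.9·(cos 111°, sin 111°) = (15.3, 75.4). QR ⟂ RG; with |RG| = 17.7 on the right of QR, G = R + 17.7·(0.935, 0.355) = (31.8, 81.6). Then |SG| = |G − S| = 87.6.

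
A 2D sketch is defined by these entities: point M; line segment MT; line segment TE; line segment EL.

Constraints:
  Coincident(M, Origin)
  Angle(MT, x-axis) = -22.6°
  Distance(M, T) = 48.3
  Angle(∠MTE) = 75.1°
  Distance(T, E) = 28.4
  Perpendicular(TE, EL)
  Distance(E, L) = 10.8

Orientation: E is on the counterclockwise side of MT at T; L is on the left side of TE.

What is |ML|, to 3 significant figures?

39.3

∠MTE = 75.1°, so TE runs at -22.6° + (180° − 75.1°) = 82.3° from the x-axis; with |TE| = 28.4, E = T + 28.4·(cos 82.3°, sin 82.3°) = (48.4, 9.58). TE is perpendicular to EL; with |EL| = 10.8 on the left of TE, L = E + 10.8·(-0.991, 0.134) = (37.7, 11.0). Then |ML| = |L − M| = 39.3.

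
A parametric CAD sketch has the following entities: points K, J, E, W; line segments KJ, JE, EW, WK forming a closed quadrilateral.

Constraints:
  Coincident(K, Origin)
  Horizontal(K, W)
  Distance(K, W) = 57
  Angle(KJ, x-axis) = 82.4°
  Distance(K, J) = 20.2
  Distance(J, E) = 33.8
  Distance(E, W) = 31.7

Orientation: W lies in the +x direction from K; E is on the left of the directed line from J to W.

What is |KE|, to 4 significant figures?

43.44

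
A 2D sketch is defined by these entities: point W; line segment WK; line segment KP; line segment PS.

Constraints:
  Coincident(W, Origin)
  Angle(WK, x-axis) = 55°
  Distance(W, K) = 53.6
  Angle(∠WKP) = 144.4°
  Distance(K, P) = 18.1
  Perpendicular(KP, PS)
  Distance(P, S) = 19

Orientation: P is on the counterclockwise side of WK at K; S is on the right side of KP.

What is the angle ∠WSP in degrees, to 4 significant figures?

50.86°

∠WKP = 144.4°, so KP runs at 55.0° + (180° − 144.4°) = 90.60° from the x-axis; with |KP| = 18.1, P = K + 18.1·(cos 90.60°, sin 90.60°) = (30.55, 62.01). KP is perpendicular to PS; with |PS| = 19.0 on the right of KP, S = P + 19.0·(0.9999, 0.01047) = (49.55, 62.20). Then cos ∠WSP = SW·SP / (|SW||SP|), giving 50.86°.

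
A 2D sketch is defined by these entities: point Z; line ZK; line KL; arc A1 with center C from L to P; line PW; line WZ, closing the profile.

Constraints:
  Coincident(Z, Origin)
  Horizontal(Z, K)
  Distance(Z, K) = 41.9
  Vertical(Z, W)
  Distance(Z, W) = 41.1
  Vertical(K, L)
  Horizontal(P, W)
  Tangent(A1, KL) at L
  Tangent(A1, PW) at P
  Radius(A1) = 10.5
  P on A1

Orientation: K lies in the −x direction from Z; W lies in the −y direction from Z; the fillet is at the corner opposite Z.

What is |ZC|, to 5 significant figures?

43.844

ZW is vertical with |ZW| = 41.1 and W on the −y side, so W = (0.0000, -41.100). The virtual corner opposite Z is at (-41.900, -41.100). A1 meets KL tangentially, so CL is at right angles to KL and the tangent condition forces CP to be normal to PW, with radius 10.5, so the center C sits 10.5 in from both sides at C = (-31.400, -30.600). Then |ZC| = |C − Z| = 43.844.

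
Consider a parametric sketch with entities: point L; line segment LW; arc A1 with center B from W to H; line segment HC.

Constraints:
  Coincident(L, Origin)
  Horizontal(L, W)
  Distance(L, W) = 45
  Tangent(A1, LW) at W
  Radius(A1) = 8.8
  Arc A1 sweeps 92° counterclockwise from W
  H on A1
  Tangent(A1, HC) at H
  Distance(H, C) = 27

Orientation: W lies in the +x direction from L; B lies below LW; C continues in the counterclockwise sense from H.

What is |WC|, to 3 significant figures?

36.9

L is at the origin; L and W share the same y with |LW| = 45.0 and W on the +x side, so W = (45.0, 0.00). The tangent condition forces BW to be normal to LW, so B = W + (0, -8.8) = (45.0, -8.80). On A1, W sits at bearing 90° from B; a 92° counterclockwise sweep puts H at bearing 182°, so H = B + 8.8·(cos 182°, sin 182°) = (36.2, -9.11). A1 meets HC tangentially, so BH is at right angles to HC, so HC runs along (−sin 182°, cos 182°); with |HC| = 27.0, C = (37.1, -36.1). Then |WC| = |C − W| = 36.9.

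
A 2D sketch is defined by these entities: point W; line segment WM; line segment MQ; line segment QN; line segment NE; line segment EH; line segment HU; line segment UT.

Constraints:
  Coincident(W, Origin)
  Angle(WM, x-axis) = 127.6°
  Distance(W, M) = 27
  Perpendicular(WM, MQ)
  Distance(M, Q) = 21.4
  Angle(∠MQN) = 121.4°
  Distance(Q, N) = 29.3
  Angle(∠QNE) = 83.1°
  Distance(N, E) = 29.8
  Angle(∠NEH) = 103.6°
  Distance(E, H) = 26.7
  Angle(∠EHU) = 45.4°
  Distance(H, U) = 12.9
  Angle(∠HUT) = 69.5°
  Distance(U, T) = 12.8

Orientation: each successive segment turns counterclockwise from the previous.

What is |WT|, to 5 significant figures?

2.2224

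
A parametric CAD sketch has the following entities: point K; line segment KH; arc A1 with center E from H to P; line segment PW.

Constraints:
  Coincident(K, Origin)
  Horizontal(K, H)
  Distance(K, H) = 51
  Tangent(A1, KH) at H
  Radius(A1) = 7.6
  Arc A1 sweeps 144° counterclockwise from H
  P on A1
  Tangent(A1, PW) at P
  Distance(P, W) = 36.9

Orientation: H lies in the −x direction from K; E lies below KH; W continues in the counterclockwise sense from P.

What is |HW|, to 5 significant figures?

43.592

On A1, H sits at bearing 90° from E; a 144° counterclockwise sweep puts P at bearing 234°, so P = E + 7.6·(cos 234°, sin 234°) = (-55.467, -13.749). A1 meets PW tangentially, so EP is at right angles to PW, so PW runs along (−sin 234°, cos 234°); with |PW| = 36.9, W = (-25.614, -35.438). Then |HW| = |W − H| = 43.592.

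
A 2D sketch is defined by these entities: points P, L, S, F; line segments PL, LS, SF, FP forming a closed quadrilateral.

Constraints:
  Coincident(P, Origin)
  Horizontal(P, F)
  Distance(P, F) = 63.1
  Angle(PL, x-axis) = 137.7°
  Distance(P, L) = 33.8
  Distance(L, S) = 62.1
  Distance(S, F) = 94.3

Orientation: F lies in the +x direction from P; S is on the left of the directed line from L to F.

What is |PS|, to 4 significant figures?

76.23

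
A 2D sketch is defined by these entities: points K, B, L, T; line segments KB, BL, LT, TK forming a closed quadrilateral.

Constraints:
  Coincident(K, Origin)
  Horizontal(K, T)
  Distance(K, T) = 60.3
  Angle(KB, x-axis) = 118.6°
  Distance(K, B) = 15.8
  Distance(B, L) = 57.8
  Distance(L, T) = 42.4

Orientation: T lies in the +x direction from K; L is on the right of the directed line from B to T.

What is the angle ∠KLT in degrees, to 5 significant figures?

90.525°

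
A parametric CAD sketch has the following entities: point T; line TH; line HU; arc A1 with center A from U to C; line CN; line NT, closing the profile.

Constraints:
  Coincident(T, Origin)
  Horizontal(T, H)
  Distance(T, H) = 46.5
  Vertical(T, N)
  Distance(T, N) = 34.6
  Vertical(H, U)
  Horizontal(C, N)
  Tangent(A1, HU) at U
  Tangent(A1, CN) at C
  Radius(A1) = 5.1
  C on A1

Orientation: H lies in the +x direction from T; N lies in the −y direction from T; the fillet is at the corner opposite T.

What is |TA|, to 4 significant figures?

50.84

T and N share the same x with |TN| = 34.6 and N on the −y side, so N = (0.000, -34.60). The virtual corner opposite T is at (46.50, -34.60). A1 meets HU tangentially, so AU is at right angles to HU and since A1 is tangent to CN there, AC ⟂ CN, with radius 5.1, so the center A sits 5.1 in from both sides at A = (41.40, -29.50). Then |TA| = |A − T| = 50.84.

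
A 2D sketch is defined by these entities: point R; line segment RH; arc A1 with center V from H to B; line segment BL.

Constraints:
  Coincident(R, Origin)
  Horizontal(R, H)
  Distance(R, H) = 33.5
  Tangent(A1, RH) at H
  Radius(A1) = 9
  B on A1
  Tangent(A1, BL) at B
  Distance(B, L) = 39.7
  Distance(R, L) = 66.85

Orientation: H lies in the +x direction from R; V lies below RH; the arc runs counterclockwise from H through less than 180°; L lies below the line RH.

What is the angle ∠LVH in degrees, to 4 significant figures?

160.3°

Checks: |VB| = 9.000 ✓; ∠(VB, BL) = 90.00° ✓; |BL| = 39.70 ✓; |RL| = 66.85 ✓.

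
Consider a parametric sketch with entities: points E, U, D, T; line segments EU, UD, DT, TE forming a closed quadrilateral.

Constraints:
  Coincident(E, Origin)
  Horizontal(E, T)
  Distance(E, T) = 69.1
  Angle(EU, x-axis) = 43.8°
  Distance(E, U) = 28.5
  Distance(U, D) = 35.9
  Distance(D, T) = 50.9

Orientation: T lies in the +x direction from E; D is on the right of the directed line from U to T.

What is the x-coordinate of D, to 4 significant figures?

20.84

Checks: |ET| = 69.10 ✓; |EU| = 28.50 ✓; |UD| = 35.90 ✓; |DT| = 50.90 ✓.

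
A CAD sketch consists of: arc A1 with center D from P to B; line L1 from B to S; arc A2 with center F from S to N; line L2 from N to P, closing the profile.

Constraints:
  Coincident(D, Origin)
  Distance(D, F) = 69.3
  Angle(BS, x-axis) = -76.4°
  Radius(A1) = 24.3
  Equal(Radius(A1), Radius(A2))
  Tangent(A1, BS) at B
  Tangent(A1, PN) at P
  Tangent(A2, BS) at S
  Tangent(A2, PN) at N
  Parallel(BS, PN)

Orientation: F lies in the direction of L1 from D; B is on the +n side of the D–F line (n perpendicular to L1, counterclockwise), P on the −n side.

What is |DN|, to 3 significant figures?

73.4

The slot axis is L1's direction at -76.4°, so u = (cos -76.4°, sin -76.4°) = (0.235, -0.972) and n = (−sin -76.4°, cos -76.4°) = (0.972, 0.235). D is at the origin and F lies 69.3 along u from D, so F = 69.3·u = (16.3, -67.4). Tangency of A1 to both parallel lines with radius 24.3 puts B and P at D ± 24.3·n: B = (23.6, 5.71), P = (-23.6, -5.71). Equal radii place S and N the same way about F: S = F + 24.3·n = (39.9, -61.6), N = F − 24.3·n = (-7.32, -73.1). Then |DN| = |N − D| = 73.4.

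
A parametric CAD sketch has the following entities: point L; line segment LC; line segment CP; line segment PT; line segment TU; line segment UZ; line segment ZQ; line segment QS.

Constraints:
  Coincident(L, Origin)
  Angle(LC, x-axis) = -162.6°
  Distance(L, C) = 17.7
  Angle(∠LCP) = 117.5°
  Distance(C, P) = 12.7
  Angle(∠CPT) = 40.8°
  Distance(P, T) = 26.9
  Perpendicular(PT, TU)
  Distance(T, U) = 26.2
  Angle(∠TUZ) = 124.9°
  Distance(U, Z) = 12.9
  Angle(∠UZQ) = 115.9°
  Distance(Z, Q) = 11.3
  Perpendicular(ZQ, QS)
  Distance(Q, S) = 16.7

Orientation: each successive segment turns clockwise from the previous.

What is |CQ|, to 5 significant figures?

20.020

∠TUZ = 124.9° gives UZ at -149.40° from the x-axis; with |UZ| = 12.9, Z = (-12.098, -31.007). ∠UZQ = 115.9° gives ZQ at 146.50° from the x-axis; with |ZQ| = 11.3, Q = (-21.521, -24.770). Then |CQ| = |Q − C| = 20.020.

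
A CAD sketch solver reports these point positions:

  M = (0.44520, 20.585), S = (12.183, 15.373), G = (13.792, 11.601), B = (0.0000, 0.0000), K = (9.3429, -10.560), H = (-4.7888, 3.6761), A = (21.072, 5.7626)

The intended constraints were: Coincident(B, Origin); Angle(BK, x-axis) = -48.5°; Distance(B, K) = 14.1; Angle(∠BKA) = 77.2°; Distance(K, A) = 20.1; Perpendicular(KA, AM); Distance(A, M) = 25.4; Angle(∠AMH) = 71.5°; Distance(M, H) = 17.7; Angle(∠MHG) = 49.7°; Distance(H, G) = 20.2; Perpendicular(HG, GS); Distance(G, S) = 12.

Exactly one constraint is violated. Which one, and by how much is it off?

Distance(G, S) = 12 — off by 7.90.

B = (0.00, 0.00) ✓; BK at -48.50° ✓; |BK| = 14.10 ✓; ∠BKA = 77.20° ✓; |KA| = 20.10 ✓; ∠(KA, AM) = 90.00° ✓; |AM| = 25.40 ✓; ∠AMH = 71.50° ✓; |MH| = 17.70 ✓; ∠MHG = 49.70° ✓; |HG| = 20.20 ✓; ∠(HG, GS) = 90.00° ✓; |GS| = 4.101 ✗.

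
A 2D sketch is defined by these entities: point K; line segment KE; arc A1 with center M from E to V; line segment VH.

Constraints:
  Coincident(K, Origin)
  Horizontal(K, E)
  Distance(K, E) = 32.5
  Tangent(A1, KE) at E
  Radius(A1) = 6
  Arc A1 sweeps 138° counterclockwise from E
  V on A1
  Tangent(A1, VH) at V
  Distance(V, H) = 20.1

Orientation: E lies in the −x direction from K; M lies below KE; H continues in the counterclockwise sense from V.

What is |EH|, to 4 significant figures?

26.29

K is at the origin; K and E share the same y with |KE| = 32.5 and E on the −x side, so E = (-32.50, 0.000). Tangency of A1 to KE means the radius ME is perpendicular to KE, so M = E + (0, -6) = (-32.50, -6.000). On A1, E sits at bearing 90° from M; a 138° counterclockwise sweep puts V at bearing 228°, so V = M + 6.0·(cos 228°, sin 228°) = (-36.51, -10.46). Since A1 is tangent to VH there, MV ⟂ VH, so VH runs along (−sin 228°, cos 228°); with |VH| = 20.1, H = (-21.58, -23.91). Then |EH| = |H − E| = 26.29.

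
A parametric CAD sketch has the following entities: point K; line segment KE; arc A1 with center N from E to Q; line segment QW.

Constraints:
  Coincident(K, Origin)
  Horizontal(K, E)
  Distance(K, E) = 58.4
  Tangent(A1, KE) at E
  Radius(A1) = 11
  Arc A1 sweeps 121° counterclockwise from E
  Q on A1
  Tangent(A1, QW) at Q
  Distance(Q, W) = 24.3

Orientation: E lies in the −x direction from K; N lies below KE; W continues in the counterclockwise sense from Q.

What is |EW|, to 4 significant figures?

37.62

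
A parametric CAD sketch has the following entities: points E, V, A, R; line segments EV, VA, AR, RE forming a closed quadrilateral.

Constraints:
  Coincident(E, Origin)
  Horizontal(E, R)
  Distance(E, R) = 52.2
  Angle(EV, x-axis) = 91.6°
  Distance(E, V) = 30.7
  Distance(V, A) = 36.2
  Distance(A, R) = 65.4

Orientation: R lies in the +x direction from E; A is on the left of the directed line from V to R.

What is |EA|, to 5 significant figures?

62.508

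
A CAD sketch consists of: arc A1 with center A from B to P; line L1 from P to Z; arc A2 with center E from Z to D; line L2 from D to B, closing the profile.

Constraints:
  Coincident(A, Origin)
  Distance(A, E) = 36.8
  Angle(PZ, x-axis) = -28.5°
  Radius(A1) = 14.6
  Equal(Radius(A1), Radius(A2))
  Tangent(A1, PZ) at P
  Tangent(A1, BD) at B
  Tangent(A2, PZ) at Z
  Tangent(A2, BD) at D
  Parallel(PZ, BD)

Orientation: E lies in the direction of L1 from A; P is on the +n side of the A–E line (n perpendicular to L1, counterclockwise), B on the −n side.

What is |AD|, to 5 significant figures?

39.590

The slot axis is L1's direction at -28.5°, so u = (cos -28.5°, sin -28.5°) = (0.87882, -0.47716) and n = (−sin -28.5°, cos -28.5°) = (0.47716, 0.87882). A is at the origin and E lies 36.8 along u from A, so E = 36.8·u = (32.340, -17.559). Tangency of A1 to both parallel lines with radius 14.6 puts P and B at A ± 14.6·n: P = (6.9665, 12.831), B = (-6.9665, -12.831). Equal radii place Z and D the same way about E: Z = E + 14.6·n = (39.307, -4.7287), D = E − 14.6·n = (25.374, -30.390). Then |AD| = |D − A| = 39.590.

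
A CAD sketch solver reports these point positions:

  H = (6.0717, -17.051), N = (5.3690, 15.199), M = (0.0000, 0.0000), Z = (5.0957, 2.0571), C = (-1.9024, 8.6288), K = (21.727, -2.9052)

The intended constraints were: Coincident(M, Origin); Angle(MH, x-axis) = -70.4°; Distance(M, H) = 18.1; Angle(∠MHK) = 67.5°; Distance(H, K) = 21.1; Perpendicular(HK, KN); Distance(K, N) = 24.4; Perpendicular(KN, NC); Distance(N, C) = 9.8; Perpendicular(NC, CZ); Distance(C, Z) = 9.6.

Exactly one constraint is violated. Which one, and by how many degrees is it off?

Perpendicular(NC, CZ) — off by 4.70°.

M = (0.00, 0.00) ✓; MH at -70.40° ✓; |MH| = 18.10 ✓; ∠MHK = 67.50° ✓; |HK| = 21.10 ✓; ∠(HK, KN) = 90.00° ✓; |KN| = 24.40 ✓; ∠(KN, NC) = 90.00° ✓; |NC| = 9.800 ✓; ∠(NC, CZ) = 94.70° ✗; |CZ| = 9.600 ✓.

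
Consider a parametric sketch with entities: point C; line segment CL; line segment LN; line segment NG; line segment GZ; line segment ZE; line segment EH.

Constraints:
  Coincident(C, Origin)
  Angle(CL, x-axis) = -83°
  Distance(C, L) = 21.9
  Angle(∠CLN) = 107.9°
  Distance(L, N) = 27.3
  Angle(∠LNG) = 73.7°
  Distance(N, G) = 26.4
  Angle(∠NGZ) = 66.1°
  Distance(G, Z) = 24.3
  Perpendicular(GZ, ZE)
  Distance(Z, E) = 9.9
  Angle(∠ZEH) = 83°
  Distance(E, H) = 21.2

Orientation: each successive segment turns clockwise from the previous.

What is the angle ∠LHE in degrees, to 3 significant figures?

8.62°

C is at the origin; CL runs at -83.0° with length 21.9, so L = (2.67, -21.7). ∠CLN = 107.9° gives LN at -155° from the x-axis; with |LN| = 27.3, N = (-22.1, -33.2). ∠LNG = 73.7° gives NG at 98.6° from the x-axis; with |NG| = 26.4, G = (-26.0, -7.13). ∠NGZ = 66.1° gives GZ at -15.3° from the x-axis; with |GZ| = 24.3, Z = (-2.60, -13.5). GZ ⟂ ZE, so ZE runs at -105°; with |ZE| = 9.9, E = (-5.21, -23.1). ∠ZEH = 83.0° gives EH at 158° from the x-axis; with |EH| = 21.2, H = (-24.8, -15.0). Then cos ∠LHE = HL·HE / (|HL||HE|), giving 8.62°.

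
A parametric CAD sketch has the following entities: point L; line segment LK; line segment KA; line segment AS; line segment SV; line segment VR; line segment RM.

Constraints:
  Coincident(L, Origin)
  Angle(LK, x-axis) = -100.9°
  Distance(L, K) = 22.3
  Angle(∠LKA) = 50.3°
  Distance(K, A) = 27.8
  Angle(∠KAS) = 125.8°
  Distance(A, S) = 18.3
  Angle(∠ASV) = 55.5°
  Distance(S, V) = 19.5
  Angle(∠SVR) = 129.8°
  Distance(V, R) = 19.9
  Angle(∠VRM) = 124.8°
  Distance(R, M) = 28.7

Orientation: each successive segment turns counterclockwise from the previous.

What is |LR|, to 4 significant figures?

18.81

L is at the origin; LK runs at -100.9° with length 22.3, so K = (-4.217, -21.90). ∠LKA = 50.3° gives KA at 28.80° from the x-axis; with |KA| = 27.8, A = (20.14, -8.505). ∠KAS = 125.8° gives AS at 83.00° from the x-axis; with |AS| = 18.3, S = (22.37, 9.659). ∠ASV = 55.5° gives SV at -152.5° from the x-axis; with |SV| = 19.5, V = (5.078, 0.6546). ∠SVR = 129.8° gives VR at -102.3° from the x-axis; with |VR| = 19.9, R = (0.8387, -18.79). Then |LR| = |R − L| = 18.81.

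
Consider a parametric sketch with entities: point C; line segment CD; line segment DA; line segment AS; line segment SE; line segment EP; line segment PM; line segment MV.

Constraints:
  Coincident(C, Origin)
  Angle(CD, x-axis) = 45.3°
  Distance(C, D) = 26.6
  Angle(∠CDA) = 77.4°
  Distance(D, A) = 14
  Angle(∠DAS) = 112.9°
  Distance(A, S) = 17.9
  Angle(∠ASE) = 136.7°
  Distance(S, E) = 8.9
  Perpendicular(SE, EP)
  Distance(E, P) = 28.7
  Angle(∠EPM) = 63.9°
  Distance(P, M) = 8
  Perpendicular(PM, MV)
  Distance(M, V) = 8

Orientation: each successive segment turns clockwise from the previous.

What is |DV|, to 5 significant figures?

15.293

C is at the origin; CD runs at 45.3° with length 26.6, so D = (18.710, 18.907). ∠CDA = 77.4° gives DA at -57.300° from the x-axis; with |DA| = 14.0, A = (26.274, 7.1261). ∠DAS = 112.9° gives AS at -124.40° from the x-axis; with |AS| = 17.9, S = (16.161, -7.6434). ∠ASE = 136.7° gives SE at -167.70° from the x-axis; with |SE| = 8.9, E = (7.4650, -9.5394). SE is perpendicular to EP, so EP runs at 102.30°; with |EP| = 28.7, P = (1.3511, 18.502). ∠EPM = 63.9° gives PM at -13.800° from the x-axis; with |PM| = 8.0, M = (9.1202, 16.594). PM ⟂ MV, so MV runs at -103.80°; with |MV| = 8.0, V = (7.2119, 8.8245). Then |DV| = |V − D| = 15.293.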